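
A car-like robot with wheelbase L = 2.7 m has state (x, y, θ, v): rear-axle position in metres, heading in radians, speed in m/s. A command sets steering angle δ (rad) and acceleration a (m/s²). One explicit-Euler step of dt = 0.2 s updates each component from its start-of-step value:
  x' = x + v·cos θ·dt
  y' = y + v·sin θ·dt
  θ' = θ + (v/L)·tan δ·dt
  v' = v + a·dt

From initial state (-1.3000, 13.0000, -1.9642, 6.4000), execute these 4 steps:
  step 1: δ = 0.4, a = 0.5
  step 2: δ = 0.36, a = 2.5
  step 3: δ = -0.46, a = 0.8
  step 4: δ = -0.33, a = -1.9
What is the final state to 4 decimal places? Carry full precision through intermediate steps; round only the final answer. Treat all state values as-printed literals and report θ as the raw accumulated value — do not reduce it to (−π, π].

after step 1 (δ=0.4, a=0.5): (-1.790668, 11.817780, -1.763765, 6.500000)
after step 2 (δ=0.36, a=2.5): (-2.039973, 10.541909, -1.582534, 7.000000)
after step 3 (δ=-0.46, a=0.8): (-2.056405, 9.142005, -1.839433, 7.160000)
after step 4 (δ=-0.33, a=-1.9): (-2.436482, 7.761366, -2.021098, 6.780000)

(-2.4365, 7.7614, -2.0211, 6.7800)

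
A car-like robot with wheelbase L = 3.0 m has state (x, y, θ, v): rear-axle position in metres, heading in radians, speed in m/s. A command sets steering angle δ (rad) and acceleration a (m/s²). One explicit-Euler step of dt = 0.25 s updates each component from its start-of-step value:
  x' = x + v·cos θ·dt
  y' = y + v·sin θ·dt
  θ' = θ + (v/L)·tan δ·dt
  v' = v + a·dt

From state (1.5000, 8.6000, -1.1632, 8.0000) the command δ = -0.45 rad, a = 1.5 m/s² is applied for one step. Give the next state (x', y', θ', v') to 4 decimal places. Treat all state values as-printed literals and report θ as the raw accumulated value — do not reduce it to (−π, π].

(2.2928, 6.7638, -1.4852, 8.3750)

x' = 1.5000 + 8.0000·cos(-1.1632)·0.25 = 2.2928
y' = 8.6000 + 8.0000·sin(-1.1632)·0.25 = 6.7638
θ' = -1.1632 + (8.0000/3.0)·tan(-0.45)·0.25 = -1.4852
v' = 8.0000 + 1.5000·0.25 = 8.3750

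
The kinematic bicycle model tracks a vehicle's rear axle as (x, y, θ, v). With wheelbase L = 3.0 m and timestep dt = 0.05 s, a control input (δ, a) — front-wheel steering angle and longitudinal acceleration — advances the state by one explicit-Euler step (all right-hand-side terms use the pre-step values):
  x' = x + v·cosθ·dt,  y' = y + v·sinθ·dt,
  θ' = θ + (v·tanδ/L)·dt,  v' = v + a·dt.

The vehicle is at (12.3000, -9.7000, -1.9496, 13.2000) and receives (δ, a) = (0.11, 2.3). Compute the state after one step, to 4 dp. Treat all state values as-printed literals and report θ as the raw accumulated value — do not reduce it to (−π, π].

x' = 12.3000 + 13.2000·cos(-1.9496)·0.05 = 12.0559
y' = -9.7000 + 13.2000·sin(-1.9496)·0.05 = -10.3132
θ' = -1.9496 + (13.2000/3.0)·tan(0.11)·0.05 = -1.9253
v' = 13.2000 + 2.3000·0.05 = 13.3150

(12.0559, -10.3132, -1.9253, 13.3150)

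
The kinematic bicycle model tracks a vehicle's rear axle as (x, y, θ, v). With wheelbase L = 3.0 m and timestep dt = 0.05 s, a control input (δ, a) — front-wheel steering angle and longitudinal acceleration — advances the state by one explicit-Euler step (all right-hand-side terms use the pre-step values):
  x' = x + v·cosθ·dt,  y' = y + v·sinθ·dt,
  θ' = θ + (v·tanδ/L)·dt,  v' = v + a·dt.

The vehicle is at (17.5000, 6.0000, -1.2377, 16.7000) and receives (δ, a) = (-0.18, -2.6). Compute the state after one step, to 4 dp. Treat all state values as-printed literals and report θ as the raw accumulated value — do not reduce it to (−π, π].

x' = 17.5000 + 16.7000·cos(-1.2377)·0.05 = 17.7730
y' = 6.0000 + 16.7000·sin(-1.2377)·0.05 = 5.2109
θ' = -1.2377 + (16.7000/3.0)·tan(-0.18)·0.05 = -1.2883
v' = 16.7000 − 2.6000·0.05 = 16.5700

(17.7730, 5.2109, -1.2883, 16.5700)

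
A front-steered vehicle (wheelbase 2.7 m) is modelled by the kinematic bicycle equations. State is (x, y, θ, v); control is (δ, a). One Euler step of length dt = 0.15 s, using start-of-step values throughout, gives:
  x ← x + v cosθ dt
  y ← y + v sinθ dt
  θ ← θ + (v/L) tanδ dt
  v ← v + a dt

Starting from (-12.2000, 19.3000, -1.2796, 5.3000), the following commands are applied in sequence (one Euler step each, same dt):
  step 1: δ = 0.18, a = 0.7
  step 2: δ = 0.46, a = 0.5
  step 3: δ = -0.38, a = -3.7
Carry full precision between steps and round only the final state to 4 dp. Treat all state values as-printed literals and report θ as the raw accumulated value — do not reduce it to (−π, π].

(-11.3083, 17.0515, -1.1988, 4.9250)

after step 1 (δ=0.18, a=0.7): (-11.971757, 18.538469, -1.226020, 5.405000)
after step 2 (δ=0.46, a=0.5): (-11.697735, 17.775430, -1.077248, 5.480000)
after step 3 (δ=-0.38, a=-3.7): (-11.308309, 17.051530, -1.198847, 4.925000)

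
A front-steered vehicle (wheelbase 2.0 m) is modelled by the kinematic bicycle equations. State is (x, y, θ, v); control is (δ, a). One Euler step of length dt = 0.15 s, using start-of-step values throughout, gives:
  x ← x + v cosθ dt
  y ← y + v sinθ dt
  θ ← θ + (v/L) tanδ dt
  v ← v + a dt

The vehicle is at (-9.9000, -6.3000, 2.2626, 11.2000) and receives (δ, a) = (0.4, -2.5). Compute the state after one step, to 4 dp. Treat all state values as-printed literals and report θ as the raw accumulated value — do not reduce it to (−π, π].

x' = -9.9000 + 11.2000·cos(2.2626)·0.15 = -10.9717
y' = -6.3000 + 11.2000·sin(2.2626)·0.15 = -5.0062
θ' = 2.2626 + (11.2000/2.0)·tan(0.4)·0.15 = 2.6177
v' = 11.2000 − 2.5000·0.15 = 10.8250

(-10.9717, -5.0062, 2.6177, 10.8250)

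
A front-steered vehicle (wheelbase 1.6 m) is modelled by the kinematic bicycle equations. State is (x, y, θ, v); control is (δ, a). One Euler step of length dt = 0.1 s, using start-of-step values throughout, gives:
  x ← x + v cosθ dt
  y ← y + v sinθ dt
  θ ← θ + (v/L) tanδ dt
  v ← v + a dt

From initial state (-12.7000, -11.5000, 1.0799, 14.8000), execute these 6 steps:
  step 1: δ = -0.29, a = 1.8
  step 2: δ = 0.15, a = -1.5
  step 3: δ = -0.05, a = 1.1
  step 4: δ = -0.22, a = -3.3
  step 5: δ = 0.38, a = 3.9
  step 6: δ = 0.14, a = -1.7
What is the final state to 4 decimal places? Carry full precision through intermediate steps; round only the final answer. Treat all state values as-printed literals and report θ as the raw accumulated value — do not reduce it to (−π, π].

after step 1 (δ=-0.29, a=1.8): (-12.002303, -10.194772, 0.803868, 14.980000)
after step 2 (δ=0.15, a=-1.5): (-10.962801, -9.116144, 0.945369, 14.830000)
after step 3 (δ=-0.05, a=1.1): (-10.094588, -7.913857, 0.898986, 14.940000)
after step 4 (δ=-0.22, a=-3.3): (-9.164716, -6.744509, 0.690181, 14.610000)
after step 5 (δ=0.38, a=3.9): (-8.038095, -5.814323, 1.054895, 15.000000)
after step 6 (δ=0.14, a=-1.7): (-7.298116, -4.509550, 1.187009, 14.830000)

(-7.2981, -4.5096, 1.1870, 14.8300)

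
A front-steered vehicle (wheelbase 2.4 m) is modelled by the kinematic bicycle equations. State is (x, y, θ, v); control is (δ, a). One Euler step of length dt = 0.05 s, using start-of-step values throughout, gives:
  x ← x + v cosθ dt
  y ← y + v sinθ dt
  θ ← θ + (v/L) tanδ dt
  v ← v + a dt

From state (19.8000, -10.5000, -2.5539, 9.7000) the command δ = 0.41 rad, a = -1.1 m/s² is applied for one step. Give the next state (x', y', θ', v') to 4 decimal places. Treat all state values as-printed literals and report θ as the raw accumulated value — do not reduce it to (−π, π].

(19.3964, -10.7689, -2.4661, 9.6450)

x' = 19.8000 + 9.7000·cos(-2.5539)·0.05 = 19.3964
y' = -10.5000 + 9.7000·sin(-2.5539)·0.05 = -10.7689
θ' = -2.5539 + (9.7000/2.4)·tan(0.41)·0.05 = -2.4661
v' = 9.7000 − 1.1000·0.05 = 9.6450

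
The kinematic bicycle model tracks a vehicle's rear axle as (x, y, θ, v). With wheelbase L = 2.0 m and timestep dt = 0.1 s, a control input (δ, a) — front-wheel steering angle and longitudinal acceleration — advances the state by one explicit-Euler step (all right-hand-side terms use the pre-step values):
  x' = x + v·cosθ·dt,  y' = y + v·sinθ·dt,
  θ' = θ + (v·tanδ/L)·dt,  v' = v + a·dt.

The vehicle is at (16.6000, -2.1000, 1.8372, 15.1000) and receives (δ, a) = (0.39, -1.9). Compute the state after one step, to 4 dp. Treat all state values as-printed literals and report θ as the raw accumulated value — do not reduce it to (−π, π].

(16.2025, -0.6433, 2.1475, 14.9100)

x' = 16.6000 + 15.1000·cos(1.8372)·0.1 = 16.2025
y' = -2.1000 + 15.1000·sin(1.8372)·0.1 = -0.6433
θ' = 1.8372 + (15.1000/2.0)·tan(0.39)·0.1 = 2.1475
v' = 15.1000 − 1.9000·0.1 = 14.9100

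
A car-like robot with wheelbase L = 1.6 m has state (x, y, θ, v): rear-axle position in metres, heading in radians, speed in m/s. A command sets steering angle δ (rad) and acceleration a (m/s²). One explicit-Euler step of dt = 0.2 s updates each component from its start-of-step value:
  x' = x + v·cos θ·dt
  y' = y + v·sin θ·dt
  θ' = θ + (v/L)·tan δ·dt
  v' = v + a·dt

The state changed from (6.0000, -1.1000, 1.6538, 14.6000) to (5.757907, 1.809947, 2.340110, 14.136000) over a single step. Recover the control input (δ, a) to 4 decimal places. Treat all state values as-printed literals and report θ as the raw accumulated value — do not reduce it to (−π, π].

a = (v'−v)/dt = (-0.464000)/0.2 = -2.3200
Δθ = θ'−θ = 0.686310;  (v·dt/L) = 14.6000·0.2/1.6 = 1.825000
tan δ = Δθ·L/(v·dt) = 0.376060  →  δ = 0.3597

δ = 0.3597, a = -2.3200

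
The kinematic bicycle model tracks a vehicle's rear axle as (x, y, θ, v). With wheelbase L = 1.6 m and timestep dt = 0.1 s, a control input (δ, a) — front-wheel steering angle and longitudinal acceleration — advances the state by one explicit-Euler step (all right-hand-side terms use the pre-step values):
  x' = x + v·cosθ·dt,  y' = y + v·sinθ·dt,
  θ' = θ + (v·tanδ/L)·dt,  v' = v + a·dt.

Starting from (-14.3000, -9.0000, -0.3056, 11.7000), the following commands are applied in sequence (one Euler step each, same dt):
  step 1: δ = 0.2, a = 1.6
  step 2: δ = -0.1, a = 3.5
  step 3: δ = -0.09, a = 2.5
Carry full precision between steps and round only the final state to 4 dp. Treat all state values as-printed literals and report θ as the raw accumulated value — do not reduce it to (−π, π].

after step 1 (δ=0.2, a=1.6): (-13.184210, -9.352013, -0.157368, 11.860000)
after step 2 (δ=-0.1, a=3.5): (-12.012865, -9.537882, -0.231741, 12.210000)
after step 3 (δ=-0.09, a=2.5): (-10.824505, -9.818312, -0.300609, 12.460000)

(-10.8245, -9.8183, -0.3006, 12.4600)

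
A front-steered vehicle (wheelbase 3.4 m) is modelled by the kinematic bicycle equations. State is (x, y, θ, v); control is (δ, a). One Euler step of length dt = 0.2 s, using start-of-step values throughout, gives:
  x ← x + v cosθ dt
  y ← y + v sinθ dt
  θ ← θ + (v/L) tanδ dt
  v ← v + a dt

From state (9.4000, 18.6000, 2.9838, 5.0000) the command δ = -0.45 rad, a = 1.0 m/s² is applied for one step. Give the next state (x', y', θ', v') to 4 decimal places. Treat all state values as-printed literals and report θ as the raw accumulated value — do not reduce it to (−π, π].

x' = 9.4000 + 5.0000·cos(2.9838)·0.2 = 8.4124
y' = 18.6000 + 5.0000·sin(2.9838)·0.2 = 18.7571
θ' = 2.9838 + (5.0000/3.4)·tan(-0.45)·0.2 = 2.8417
v' = 5.0000 + 1.0000·0.2 = 5.2000

(8.4124, 18.7571, 2.8417, 5.2000)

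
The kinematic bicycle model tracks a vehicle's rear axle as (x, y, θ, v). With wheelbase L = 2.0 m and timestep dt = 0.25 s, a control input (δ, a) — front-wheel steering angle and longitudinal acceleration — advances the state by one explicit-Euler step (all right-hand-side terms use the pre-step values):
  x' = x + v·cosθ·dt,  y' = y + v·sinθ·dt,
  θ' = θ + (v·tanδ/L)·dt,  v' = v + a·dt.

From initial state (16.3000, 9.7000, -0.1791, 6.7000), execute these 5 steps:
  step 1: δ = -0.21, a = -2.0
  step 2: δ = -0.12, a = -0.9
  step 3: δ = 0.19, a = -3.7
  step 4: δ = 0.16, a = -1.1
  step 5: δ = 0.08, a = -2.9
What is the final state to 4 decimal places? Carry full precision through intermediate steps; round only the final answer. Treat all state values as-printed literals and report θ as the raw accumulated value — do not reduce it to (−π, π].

after step 1 (δ=-0.21, a=-2.0): (17.948207, 9.401609, -0.357607, 6.200000)
after step 2 (δ=-0.12, a=-0.9): (19.400150, 8.859057, -0.451056, 5.975000)
after step 3 (δ=0.19, a=-3.7): (20.744506, 8.207907, -0.307417, 5.050000)
after step 4 (δ=0.16, a=-1.1): (21.947818, 7.825878, -0.205546, 4.775000)
after step 5 (δ=0.08, a=-2.9): (23.116439, 7.582231, -0.157694, 4.050000)

(23.1164, 7.5822, -0.1577, 4.0500)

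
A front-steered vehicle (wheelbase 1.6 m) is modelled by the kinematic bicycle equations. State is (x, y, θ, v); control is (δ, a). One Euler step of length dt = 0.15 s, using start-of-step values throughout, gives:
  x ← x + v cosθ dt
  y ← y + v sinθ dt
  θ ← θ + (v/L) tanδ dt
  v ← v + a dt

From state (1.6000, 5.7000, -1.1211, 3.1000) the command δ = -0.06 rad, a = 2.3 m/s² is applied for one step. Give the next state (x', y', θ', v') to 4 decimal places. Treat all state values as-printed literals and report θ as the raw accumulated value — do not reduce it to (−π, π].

(1.8021, 5.2812, -1.1386, 3.4450)

x' = 1.6000 + 3.1000·cos(-1.1211)·0.15 = 1.8021
y' = 5.7000 + 3.1000·sin(-1.1211)·0.15 = 5.2812
θ' = -1.1211 + (3.1000/1.6)·tan(-0.06)·0.15 = -1.1386
v' = 3.1000 + 2.3000·0.15 = 3.4450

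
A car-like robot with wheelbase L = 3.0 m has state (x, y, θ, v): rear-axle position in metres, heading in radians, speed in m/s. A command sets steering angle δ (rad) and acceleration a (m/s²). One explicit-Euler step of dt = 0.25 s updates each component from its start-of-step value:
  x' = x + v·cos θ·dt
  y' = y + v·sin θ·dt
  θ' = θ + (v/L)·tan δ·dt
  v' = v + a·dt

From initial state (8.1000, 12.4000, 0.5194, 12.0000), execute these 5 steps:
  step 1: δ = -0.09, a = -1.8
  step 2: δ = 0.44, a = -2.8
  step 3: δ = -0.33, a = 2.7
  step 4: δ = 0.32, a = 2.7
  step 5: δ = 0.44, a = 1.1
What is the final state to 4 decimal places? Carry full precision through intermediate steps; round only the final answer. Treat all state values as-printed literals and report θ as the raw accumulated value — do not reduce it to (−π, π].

(19.3929, 21.1179, 1.3695, 12.4750)

after step 1 (δ=-0.09, a=-1.8): (10.704351, 13.889078, 0.429156, 11.550000)
after step 2 (δ=0.44, a=-2.8): (13.330005, 15.090577, 0.882282, 10.850000)
after step 3 (δ=-0.33, a=2.7): (15.053501, 17.185146, 0.572583, 11.525000)
after step 4 (δ=0.32, a=2.7): (17.475204, 18.746221, 0.890855, 12.200000)
after step 5 (δ=0.44, a=1.1): (19.392884, 21.117930, 1.369482, 12.475000)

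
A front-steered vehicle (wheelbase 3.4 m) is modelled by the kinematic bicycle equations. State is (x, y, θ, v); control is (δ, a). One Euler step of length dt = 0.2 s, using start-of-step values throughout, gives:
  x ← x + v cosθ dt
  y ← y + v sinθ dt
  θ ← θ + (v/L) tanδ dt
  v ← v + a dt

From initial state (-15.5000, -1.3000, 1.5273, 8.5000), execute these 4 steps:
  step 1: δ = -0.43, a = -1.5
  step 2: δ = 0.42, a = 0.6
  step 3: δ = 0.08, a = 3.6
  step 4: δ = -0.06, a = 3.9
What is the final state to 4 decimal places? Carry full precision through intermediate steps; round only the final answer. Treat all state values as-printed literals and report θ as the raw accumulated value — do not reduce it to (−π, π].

after step 1 (δ=-0.43, a=-1.5): (-15.426080, 0.398392, 1.297989, 8.200000)
after step 2 (δ=0.42, a=0.6): (-14.984205, 1.977742, 1.513395, 8.320000)
after step 3 (δ=0.08, a=3.6): (-14.888742, 3.639002, 1.552632, 9.040000)
after step 4 (δ=-0.06, a=3.9): (-14.855902, 5.446703, 1.520688, 9.820000)

(-14.8559, 5.4467, 1.5207, 9.8200)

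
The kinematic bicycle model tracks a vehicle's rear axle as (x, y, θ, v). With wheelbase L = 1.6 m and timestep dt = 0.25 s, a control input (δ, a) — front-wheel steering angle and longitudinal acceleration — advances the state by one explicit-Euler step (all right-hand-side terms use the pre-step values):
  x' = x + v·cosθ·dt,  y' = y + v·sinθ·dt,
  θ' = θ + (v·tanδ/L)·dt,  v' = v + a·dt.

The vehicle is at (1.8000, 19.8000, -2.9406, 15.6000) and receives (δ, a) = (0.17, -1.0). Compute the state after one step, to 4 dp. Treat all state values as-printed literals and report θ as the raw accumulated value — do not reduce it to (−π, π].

(-2.0215, 19.0214, -2.5222, 15.3500)

x' = 1.8000 + 15.6000·cos(-2.9406)·0.25 = -2.0215
y' = 19.8000 + 15.6000·sin(-2.9406)·0.25 = 19.0214
θ' = -2.9406 + (15.6000/1.6)·tan(0.17)·0.25 = -2.5222
v' = 15.6000 − 1.0000·0.25 = 15.3500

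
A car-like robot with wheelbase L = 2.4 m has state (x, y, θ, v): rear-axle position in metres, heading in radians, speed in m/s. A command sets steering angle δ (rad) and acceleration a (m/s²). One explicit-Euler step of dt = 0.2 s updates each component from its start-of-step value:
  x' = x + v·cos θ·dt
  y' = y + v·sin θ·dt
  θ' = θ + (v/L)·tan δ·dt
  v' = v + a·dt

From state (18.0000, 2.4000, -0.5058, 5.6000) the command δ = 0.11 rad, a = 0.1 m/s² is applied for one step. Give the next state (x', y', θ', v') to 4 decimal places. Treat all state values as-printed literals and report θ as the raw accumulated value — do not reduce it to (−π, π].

x' = 18.0000 + 5.6000·cos(-0.5058)·0.2 = 18.9798
y' = 2.4000 + 5.6000·sin(-0.5058)·0.2 = 1.8574
θ' = -0.5058 + (5.6000/2.4)·tan(0.11)·0.2 = -0.4543
v' = 5.6000 + 0.1000·0.2 = 5.6200

(18.9798, 1.8574, -0.4543, 5.6200)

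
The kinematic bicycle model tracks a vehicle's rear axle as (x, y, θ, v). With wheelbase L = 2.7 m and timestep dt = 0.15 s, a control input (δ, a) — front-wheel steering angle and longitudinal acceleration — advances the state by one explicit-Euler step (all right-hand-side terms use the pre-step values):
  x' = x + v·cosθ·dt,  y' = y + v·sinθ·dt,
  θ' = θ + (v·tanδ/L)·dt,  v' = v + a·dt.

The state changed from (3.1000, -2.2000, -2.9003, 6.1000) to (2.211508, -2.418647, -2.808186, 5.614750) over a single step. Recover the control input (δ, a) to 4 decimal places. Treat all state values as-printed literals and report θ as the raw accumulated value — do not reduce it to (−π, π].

δ = 0.2654, a = -3.2350

a = (v'−v)/dt = (-0.485250)/0.15 = -3.2350
Δθ = θ'−θ = 0.092114;  (v·dt/L) = 6.1000·0.15/2.7 = 0.338889
tan δ = Δθ·L/(v·dt) = 0.271812  →  δ = 0.2654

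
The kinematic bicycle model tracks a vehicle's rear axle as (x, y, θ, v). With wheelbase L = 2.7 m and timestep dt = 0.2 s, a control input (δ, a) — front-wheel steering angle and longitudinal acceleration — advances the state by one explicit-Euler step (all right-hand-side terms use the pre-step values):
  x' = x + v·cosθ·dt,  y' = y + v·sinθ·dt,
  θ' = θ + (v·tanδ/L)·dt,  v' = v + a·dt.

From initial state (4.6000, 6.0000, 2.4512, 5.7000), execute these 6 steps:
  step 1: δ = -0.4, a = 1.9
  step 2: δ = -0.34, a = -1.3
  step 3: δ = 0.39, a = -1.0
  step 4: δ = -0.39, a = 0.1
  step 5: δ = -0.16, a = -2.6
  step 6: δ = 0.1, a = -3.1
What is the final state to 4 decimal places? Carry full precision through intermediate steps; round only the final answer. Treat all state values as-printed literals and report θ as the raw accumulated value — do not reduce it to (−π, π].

(0.5316, 11.3667, 2.0901, 4.5000)

after step 1 (δ=-0.4, a=1.9): (3.721065, 6.725998, 2.272687, 6.080000)
after step 2 (δ=-0.34, a=-1.3): (2.935939, 7.654563, 2.113375, 5.820000)
after step 3 (δ=0.39, a=-1.0): (2.334912, 8.651389, 2.290585, 5.620000)
after step 4 (δ=-0.39, a=0.1): (1.593942, 9.496575, 2.119464, 5.640000)
after step 5 (δ=-0.16, a=-2.6): (1.005632, 10.459008, 2.052044, 5.120000)
after step 6 (δ=0.1, a=-3.1): (0.531638, 11.366700, 2.090097, 4.500000)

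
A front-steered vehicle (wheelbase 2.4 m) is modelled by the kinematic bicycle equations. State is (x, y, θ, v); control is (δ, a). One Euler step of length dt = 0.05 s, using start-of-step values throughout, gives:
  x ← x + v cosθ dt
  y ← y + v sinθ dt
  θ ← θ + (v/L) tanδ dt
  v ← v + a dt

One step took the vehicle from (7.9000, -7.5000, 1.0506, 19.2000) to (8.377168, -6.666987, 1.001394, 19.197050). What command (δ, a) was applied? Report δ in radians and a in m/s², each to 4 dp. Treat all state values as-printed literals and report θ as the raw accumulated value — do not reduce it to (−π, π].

a = (v'−v)/dt = (-0.002950)/0.05 = -0.0590
Δθ = θ'−θ = -0.049206;  (v·dt/L) = 19.2000·0.05/2.4 = 0.400000
tan δ = Δθ·L/(v·dt) = -0.123015  →  δ = -0.1224

δ = -0.1224, a = -0.0590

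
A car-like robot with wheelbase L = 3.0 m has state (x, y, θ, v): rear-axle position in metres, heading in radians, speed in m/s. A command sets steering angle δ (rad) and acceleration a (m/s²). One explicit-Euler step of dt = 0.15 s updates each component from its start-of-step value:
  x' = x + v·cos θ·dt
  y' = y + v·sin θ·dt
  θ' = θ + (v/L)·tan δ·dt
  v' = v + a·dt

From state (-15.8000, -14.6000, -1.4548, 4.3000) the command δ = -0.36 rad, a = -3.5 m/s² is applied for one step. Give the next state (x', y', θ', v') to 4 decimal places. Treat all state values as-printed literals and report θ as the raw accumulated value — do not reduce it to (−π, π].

x' = -15.8000 + 4.3000·cos(-1.4548)·0.15 = -15.7254
y' = -14.6000 + 4.3000·sin(-1.4548)·0.15 = -15.2407
θ' = -1.4548 + (4.3000/3.0)·tan(-0.36)·0.15 = -1.5357
v' = 4.3000 − 3.5000·0.15 = 3.7750

(-15.7254, -15.2407, -1.5357, 3.7750)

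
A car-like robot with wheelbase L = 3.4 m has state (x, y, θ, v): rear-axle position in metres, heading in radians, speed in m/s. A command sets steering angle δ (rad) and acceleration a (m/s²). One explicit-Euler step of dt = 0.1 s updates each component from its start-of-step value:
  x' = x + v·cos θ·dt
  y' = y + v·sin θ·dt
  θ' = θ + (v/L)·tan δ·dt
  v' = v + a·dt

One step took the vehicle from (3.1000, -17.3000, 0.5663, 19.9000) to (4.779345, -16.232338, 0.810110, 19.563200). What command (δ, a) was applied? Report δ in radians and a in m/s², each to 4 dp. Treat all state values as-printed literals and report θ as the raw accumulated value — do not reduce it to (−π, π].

δ = 0.3947, a = -3.3680

a = (v'−v)/dt = (-0.336800)/0.1 = -3.3680
Δθ = θ'−θ = 0.243810;  (v·dt/L) = 19.9000·0.1/3.4 = 0.585294
tan δ = Δθ·L/(v·dt) = 0.416560  →  δ = 0.3947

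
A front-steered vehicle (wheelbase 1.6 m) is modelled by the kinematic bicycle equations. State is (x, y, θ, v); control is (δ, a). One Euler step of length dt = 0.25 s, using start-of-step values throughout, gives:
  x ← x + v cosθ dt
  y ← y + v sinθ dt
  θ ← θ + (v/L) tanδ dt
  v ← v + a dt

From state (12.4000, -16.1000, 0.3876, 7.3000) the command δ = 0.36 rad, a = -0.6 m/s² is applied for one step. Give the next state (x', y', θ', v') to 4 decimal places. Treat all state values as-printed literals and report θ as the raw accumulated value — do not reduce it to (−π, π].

x' = 12.4000 + 7.3000·cos(0.3876)·0.25 = 14.0896
y' = -16.1000 + 7.3000·sin(0.3876)·0.25 = -15.4102
θ' = 0.3876 + (7.3000/1.6)·tan(0.36)·0.25 = 0.8169
v' = 7.3000 − 0.6000·0.25 = 7.1500

(14.0896, -15.4102, 0.8169, 7.1500)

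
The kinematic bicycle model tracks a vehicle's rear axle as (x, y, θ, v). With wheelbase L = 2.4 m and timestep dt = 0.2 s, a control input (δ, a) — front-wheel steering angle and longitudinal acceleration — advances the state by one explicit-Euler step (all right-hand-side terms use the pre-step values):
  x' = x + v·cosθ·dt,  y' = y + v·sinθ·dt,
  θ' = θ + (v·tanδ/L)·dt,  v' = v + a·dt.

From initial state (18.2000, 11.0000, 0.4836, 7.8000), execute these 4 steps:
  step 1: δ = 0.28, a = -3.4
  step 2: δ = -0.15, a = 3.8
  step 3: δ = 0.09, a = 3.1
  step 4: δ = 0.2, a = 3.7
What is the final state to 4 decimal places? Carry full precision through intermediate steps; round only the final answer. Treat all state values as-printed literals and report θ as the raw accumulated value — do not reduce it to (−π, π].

after step 1 (δ=0.28, a=-3.4): (19.581110, 11.725352, 0.670510, 7.120000)
after step 2 (δ=-0.15, a=3.8): (20.696820, 12.610206, 0.580837, 7.880000)
after step 3 (δ=0.09, a=3.1): (22.014362, 13.474994, 0.640097, 8.500000)
after step 4 (δ=0.2, a=3.7): (23.377827, 14.490358, 0.783683, 9.240000)

(23.3778, 14.4904, 0.7837, 9.2400)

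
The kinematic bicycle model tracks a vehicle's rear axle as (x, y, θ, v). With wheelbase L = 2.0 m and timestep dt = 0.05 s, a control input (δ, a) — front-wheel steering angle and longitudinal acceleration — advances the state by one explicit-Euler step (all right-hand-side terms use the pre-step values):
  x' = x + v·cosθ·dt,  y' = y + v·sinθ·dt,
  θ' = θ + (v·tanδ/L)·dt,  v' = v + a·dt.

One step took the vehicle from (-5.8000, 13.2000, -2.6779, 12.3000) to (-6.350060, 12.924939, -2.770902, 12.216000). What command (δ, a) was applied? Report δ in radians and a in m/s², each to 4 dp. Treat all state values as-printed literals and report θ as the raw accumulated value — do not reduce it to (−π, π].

δ = -0.2937, a = -1.6800

a = (v'−v)/dt = (-0.084000)/0.05 = -1.6800
Δθ = θ'−θ = -0.093002;  (v·dt/L) = 12.3000·0.05/2.0 = 0.307500
tan δ = Δθ·L/(v·dt) = -0.302446  →  δ = -0.2937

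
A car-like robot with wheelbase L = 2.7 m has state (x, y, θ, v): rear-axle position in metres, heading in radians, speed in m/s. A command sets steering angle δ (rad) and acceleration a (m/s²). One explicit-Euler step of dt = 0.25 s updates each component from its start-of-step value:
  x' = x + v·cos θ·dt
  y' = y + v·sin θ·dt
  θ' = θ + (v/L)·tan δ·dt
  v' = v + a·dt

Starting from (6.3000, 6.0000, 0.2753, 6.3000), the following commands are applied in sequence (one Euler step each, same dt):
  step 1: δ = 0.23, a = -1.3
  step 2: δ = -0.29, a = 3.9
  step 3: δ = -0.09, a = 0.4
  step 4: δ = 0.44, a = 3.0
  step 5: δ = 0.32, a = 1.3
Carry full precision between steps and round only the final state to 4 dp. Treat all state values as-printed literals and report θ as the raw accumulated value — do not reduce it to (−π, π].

after step 1 (δ=0.23, a=-1.3): (7.815691, 6.428141, 0.411884, 5.975000)
after step 2 (δ=-0.29, a=3.9): (9.184517, 7.026143, 0.246790, 6.950000)
after step 3 (δ=-0.09, a=0.4): (10.869373, 7.450601, 0.188716, 7.050000)
after step 4 (δ=0.44, a=3.0): (12.600582, 7.781242, 0.496031, 7.800000)
after step 5 (δ=0.32, a=1.3): (14.315565, 8.709322, 0.735368, 8.125000)

(14.3156, 8.7093, 0.7354, 8.1250)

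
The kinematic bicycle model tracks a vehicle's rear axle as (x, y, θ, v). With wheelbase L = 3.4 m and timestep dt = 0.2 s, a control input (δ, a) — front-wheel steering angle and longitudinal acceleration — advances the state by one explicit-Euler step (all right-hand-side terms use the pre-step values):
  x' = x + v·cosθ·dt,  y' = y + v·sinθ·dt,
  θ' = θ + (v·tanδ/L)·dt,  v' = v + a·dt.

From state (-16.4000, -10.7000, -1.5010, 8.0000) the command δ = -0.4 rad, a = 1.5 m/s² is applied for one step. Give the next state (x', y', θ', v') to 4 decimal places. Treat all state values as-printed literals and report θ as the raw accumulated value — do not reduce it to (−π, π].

(-16.2884, -12.2961, -1.7000, 8.3000)

x' = -16.4000 + 8.0000·cos(-1.5010)·0.2 = -16.2884
y' = -10.7000 + 8.0000·sin(-1.5010)·0.2 = -12.2961
θ' = -1.5010 + (8.0000/3.4)·tan(-0.4)·0.2 = -1.7000
v' = 8.0000 + 1.5000·0.2 = 8.3000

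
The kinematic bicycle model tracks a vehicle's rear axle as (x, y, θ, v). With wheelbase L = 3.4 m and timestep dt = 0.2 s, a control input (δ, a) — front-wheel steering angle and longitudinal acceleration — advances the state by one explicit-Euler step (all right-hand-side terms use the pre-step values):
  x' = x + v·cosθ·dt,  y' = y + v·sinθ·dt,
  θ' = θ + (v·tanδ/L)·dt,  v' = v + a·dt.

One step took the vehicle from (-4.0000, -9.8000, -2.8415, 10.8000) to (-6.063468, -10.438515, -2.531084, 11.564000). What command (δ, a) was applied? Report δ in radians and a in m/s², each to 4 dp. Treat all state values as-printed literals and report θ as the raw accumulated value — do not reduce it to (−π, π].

δ = 0.4545, a = 3.8200

a = (v'−v)/dt = (0.764000)/0.2 = 3.8200
Δθ = θ'−θ = 0.310416;  (v·dt/L) = 10.8000·0.2/3.4 = 0.635294
tan δ = Δθ·L/(v·dt) = 0.488618  →  δ = 0.4545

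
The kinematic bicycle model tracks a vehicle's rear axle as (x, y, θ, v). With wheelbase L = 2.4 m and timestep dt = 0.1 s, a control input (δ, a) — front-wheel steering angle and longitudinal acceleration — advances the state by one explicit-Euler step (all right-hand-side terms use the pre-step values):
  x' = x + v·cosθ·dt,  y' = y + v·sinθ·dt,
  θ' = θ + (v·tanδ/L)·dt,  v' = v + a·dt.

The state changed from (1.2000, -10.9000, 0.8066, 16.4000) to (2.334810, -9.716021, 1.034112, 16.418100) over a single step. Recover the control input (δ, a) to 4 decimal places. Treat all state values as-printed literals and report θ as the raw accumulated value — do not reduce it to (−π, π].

a = (v'−v)/dt = (0.018100)/0.1 = 0.1810
Δθ = θ'−θ = 0.227512;  (v·dt/L) = 16.4000·0.1/2.4 = 0.683333
tan δ = Δθ·L/(v·dt) = 0.332944  →  δ = 0.3214

δ = 0.3214, a = 0.1810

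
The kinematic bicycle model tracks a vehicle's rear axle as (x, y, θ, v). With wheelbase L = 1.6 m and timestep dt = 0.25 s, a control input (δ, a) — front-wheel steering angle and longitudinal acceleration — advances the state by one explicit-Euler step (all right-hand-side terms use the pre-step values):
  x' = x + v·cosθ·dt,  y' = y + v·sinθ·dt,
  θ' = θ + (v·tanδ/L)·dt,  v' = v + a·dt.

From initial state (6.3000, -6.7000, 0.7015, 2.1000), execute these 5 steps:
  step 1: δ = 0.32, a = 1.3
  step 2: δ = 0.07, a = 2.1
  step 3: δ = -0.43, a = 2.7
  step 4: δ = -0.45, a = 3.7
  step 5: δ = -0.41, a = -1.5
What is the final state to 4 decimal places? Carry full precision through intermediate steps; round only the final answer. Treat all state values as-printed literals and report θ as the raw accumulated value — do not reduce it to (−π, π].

(9.4155, -4.4519, 0.0428, 4.1750)

after step 1 (δ=0.32, a=1.3): (6.701034, -6.361184, 0.810237, 2.425000)
after step 2 (δ=0.07, a=2.1): (7.118939, -5.921986, 0.836804, 2.950000)
after step 3 (δ=-0.43, a=2.7): (7.612945, -5.374387, 0.625408, 3.625000)
after step 4 (δ=-0.45, a=3.7): (8.347664, -4.843843, 0.351803, 4.550000)
after step 5 (δ=-0.41, a=-1.5): (9.415495, -4.451871, 0.042807, 4.175000)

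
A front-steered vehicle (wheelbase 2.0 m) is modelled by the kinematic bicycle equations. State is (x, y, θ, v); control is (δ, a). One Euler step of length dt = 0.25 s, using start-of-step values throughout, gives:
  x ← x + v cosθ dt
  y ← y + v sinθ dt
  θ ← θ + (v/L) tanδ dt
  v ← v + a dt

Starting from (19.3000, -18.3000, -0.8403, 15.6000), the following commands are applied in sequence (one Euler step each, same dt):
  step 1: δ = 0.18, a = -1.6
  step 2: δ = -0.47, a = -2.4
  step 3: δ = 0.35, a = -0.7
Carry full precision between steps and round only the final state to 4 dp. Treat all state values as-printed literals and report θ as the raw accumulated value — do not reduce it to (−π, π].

(25.7009, -26.6017, -0.7844, 14.4250)

after step 1 (δ=0.18, a=-1.6): (21.902234, -21.204889, -0.485459, 15.200000)
after step 2 (δ=-0.47, a=-2.4): (25.263184, -22.978025, -1.450595, 14.600000)
after step 3 (δ=0.35, a=-0.7): (25.700865, -26.601688, -0.784418, 14.425000)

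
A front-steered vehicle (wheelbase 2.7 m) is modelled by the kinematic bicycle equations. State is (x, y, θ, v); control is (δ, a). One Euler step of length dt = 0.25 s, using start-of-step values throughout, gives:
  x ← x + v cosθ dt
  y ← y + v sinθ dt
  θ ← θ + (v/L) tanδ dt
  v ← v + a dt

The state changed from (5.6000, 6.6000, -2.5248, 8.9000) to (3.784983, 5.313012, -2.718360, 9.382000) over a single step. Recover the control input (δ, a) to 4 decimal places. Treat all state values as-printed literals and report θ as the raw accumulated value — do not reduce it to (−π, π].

δ = -0.2307, a = 1.9280

a = (v'−v)/dt = (0.482000)/0.25 = 1.9280
Δθ = θ'−θ = -0.193560;  (v·dt/L) = 8.9000·0.25/2.7 = 0.824074
tan δ = Δθ·L/(v·dt) = -0.234882  →  δ = -0.2307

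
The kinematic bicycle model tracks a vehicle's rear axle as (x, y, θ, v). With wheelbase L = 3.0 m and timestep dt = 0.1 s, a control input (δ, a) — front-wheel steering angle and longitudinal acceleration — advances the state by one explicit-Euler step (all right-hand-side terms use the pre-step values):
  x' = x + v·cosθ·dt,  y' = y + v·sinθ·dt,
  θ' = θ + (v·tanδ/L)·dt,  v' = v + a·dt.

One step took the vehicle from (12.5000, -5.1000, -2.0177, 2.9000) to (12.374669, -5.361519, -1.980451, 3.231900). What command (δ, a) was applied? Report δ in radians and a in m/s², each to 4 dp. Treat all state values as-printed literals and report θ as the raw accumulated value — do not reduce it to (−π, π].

a = (v'−v)/dt = (0.331900)/0.1 = 3.3190
Δθ = θ'−θ = 0.037249;  (v·dt/L) = 2.9000·0.1/3.0 = 0.096667
tan δ = Δθ·L/(v·dt) = 0.385334  →  δ = 0.3678

δ = 0.3678, a = 3.3190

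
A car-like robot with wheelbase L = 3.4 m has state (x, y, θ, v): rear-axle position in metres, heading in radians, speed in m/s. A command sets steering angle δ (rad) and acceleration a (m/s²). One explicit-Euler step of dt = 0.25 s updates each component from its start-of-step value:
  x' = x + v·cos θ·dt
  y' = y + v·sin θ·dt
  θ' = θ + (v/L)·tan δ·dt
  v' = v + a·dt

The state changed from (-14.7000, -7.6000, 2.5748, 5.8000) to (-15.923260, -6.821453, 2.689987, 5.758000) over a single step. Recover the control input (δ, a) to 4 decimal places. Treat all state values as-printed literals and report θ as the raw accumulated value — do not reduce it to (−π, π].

a = (v'−v)/dt = (-0.042000)/0.25 = -0.1680
Δθ = θ'−θ = 0.115187;  (v·dt/L) = 5.8000·0.25/3.4 = 0.426471
tan δ = Δθ·L/(v·dt) = 0.270094  →  δ = 0.2638

δ = 0.2638, a = -0.1680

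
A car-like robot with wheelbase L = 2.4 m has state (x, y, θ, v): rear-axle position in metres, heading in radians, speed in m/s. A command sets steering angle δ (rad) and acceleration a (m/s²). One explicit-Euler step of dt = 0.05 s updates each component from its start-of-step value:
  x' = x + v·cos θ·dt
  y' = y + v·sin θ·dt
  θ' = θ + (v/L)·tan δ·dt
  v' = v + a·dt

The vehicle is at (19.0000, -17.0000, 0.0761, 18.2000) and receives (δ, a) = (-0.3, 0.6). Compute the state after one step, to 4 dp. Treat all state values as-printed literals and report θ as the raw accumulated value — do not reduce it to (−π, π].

(19.9074, -16.9308, -0.0412, 18.2300)

x' = 19.0000 + 18.2000·cos(0.0761)·0.05 = 19.9074
y' = -17.0000 + 18.2000·sin(0.0761)·0.05 = -16.9308
θ' = 0.0761 + (18.2000/2.4)·tan(-0.3)·0.05 = -0.0412
v' = 18.2000 + 0.6000·0.05 = 18.2300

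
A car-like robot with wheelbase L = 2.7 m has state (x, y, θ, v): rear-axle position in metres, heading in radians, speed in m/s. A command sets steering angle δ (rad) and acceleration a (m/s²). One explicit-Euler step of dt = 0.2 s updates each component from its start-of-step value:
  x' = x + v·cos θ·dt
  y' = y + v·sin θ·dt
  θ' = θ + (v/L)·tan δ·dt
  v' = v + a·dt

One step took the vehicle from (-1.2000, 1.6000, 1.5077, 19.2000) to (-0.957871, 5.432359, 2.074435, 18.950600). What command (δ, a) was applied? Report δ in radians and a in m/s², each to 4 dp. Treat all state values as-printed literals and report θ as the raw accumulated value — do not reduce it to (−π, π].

a = (v'−v)/dt = (-0.249400)/0.2 = -1.2470
Δθ = θ'−θ = 0.566735;  (v·dt/L) = 19.2000·0.2/2.7 = 1.422222
tan δ = Δθ·L/(v·dt) = 0.398486  →  δ = 0.3792

δ = 0.3792, a = -1.2470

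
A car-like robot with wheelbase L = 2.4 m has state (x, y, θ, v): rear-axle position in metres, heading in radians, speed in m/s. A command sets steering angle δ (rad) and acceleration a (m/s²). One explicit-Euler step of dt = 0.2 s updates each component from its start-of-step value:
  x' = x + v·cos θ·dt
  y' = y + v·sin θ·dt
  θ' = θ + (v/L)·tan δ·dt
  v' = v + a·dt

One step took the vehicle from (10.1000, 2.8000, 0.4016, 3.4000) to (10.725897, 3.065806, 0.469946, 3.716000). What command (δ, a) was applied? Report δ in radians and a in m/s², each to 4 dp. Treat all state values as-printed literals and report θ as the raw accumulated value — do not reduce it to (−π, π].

δ = 0.2367, a = 1.5800

a = (v'−v)/dt = (0.316000)/0.2 = 1.5800
Δθ = θ'−θ = 0.068346;  (v·dt/L) = 3.4000·0.2/2.4 = 0.283333
tan δ = Δθ·L/(v·dt) = 0.241221  →  δ = 0.2367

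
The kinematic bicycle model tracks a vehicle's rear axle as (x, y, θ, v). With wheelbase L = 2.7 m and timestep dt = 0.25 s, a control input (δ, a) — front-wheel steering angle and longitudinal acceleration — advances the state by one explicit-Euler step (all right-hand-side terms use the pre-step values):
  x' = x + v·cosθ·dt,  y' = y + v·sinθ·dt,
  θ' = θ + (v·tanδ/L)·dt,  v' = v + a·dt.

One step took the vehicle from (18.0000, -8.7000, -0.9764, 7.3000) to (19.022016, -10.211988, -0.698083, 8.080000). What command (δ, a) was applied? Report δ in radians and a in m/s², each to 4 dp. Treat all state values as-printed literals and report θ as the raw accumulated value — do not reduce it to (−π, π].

δ = 0.3906, a = 3.1200

a = (v'−v)/dt = (0.780000)/0.25 = 3.1200
Δθ = θ'−θ = 0.278317;  (v·dt/L) = 7.3000·0.25/2.7 = 0.675926
tan δ = Δθ·L/(v·dt) = 0.411757  →  δ = 0.3906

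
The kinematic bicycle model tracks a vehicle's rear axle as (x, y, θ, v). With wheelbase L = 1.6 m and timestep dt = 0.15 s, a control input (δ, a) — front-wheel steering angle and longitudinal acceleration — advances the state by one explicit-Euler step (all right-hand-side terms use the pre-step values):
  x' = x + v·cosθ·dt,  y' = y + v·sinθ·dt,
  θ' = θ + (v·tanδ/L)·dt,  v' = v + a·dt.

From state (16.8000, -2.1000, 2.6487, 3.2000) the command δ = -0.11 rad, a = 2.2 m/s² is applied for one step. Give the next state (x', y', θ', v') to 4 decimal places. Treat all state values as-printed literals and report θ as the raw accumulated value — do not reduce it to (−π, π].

x' = 16.8000 + 3.2000·cos(2.6487)·0.15 = 16.3771
y' = -2.1000 + 3.2000·sin(2.6487)·0.15 = -1.8729
θ' = 2.6487 + (3.2000/1.6)·tan(-0.11)·0.15 = 2.6156
v' = 3.2000 + 2.2000·0.15 = 3.5300

(16.3771, -1.8729, 2.6156, 3.5300)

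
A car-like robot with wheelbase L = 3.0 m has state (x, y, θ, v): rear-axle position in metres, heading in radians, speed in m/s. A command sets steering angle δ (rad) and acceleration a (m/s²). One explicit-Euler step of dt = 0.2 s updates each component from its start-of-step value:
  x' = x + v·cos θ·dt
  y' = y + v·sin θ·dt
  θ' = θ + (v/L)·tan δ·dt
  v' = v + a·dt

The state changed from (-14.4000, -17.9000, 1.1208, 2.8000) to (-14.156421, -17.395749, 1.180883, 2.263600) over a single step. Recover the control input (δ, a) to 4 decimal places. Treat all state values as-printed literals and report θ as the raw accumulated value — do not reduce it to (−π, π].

a = (v'−v)/dt = (-0.536400)/0.2 = -2.6820
Δθ = θ'−θ = 0.060083;  (v·dt/L) = 2.8000·0.2/3.0 = 0.186667
tan δ = Δθ·L/(v·dt) = 0.321873  →  δ = 0.3114

δ = 0.3114, a = -2.6820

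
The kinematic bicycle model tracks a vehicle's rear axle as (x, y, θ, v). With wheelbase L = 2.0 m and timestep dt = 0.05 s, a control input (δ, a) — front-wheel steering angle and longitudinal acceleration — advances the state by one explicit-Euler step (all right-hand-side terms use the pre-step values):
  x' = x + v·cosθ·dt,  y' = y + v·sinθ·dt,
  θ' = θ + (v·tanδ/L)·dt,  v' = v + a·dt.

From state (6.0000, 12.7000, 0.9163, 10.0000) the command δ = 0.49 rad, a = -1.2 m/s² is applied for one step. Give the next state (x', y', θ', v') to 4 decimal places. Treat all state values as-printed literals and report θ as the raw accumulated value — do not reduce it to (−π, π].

(6.3044, 13.0967, 1.0496, 9.9400)

x' = 6.0000 + 10.0000·cos(0.9163)·0.05 = 6.3044
y' = 12.7000 + 10.0000·sin(0.9163)·0.05 = 13.0967
θ' = 0.9163 + (10.0000/2.0)·tan(0.49)·0.05 = 1.0496
v' = 10.0000 − 1.2000·0.05 = 9.9400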